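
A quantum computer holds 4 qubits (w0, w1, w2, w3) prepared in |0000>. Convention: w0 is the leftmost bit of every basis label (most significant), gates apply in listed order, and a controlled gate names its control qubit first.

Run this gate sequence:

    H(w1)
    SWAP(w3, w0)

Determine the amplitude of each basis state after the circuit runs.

After the circuit, the state carries amplitude sqrt(2)/2 on |0000>, sqrt(2)/2 on |0100>, and 0 on every other basis state.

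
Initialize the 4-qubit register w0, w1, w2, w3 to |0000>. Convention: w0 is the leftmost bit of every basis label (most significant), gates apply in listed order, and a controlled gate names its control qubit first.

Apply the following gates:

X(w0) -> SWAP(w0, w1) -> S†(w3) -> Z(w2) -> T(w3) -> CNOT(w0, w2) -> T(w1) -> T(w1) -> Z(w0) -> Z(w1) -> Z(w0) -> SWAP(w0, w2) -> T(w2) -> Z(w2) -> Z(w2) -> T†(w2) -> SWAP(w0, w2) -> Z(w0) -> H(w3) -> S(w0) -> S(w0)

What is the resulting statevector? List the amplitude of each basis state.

The resulting statevector has amplitude -sqrt(2)*I/2 on |0100>, -sqrt(2)*I/2 on |0101>, and 0 on every other basis state.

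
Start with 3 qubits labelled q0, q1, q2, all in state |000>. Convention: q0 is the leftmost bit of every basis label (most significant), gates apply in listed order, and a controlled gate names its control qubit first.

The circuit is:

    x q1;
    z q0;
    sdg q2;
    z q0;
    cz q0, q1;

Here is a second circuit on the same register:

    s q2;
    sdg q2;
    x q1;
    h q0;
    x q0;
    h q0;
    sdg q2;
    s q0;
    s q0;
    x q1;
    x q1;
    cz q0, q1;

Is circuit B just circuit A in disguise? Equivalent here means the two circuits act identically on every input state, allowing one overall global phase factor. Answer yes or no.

Yes, they are equivalent — the unitaries differ by at most a global phase.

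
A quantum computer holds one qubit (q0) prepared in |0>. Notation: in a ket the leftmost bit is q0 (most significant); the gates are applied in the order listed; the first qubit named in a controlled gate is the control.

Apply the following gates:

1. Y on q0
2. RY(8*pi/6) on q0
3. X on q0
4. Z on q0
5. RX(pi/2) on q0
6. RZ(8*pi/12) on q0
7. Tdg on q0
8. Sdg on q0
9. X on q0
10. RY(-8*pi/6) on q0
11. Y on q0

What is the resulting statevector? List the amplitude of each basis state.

The final amplitudes are (-sqrt(2) - sqrt(6)*I - (-sqrt(6) + 3*sqrt(2)*I)*exp(5*I*pi/12))*exp(2*I*pi/3)/8 on |0>, (-sqrt(6) - 3*sqrt(2)*I - (sqrt(2) - sqrt(6)*I)*exp(5*I*pi/12))*exp(2*I*pi/3)/8 on |1>.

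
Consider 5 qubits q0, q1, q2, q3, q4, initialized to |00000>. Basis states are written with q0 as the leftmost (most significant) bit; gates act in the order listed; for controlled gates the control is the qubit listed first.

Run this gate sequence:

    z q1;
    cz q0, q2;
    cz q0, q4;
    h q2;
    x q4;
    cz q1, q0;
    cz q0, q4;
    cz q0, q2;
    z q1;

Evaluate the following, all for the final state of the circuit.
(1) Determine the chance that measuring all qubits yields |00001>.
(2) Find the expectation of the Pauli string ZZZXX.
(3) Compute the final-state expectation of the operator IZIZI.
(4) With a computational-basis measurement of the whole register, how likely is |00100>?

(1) Outcome |00001> occurs with probability 1/2.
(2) In the final state, ZZZXX has expectation 0.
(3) In the final state, IZIZI has expectation 1.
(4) The probability of measuring |00100> is 0.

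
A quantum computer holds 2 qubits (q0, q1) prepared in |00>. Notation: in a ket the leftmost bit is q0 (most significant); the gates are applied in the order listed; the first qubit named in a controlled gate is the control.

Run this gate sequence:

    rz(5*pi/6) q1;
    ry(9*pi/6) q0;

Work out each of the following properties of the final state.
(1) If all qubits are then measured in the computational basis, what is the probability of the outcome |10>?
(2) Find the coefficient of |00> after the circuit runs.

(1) The probability of measuring |10> is 1/2.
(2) The final state's coefficient on |00> equals sqrt(2)*exp(7*I*pi/12)/2.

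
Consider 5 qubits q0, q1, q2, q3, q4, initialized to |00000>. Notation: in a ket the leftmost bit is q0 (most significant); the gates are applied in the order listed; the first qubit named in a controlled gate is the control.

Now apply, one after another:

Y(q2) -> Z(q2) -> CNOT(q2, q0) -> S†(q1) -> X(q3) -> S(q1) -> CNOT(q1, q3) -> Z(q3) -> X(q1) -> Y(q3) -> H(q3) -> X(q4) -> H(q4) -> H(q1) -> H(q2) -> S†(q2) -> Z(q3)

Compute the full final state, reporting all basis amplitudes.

After the circuit, the state carries amplitude 0 on |00000>, 0 on |00001>, 0 on |00010>, 0 on |00011>, 0 on |00100>, 0 on |00101>, 0 on |00110>, 0 on |00111>, 0 on |01000>, 0 on |01001>, 0 on |01010>, 0 on |01011>, 0 on |01100>, 0 on |01101>, 0 on |01110>, 0 on |01111>, 1/4 on |10000>, -1/4 on |10001>, -1/4 on |10010>, 1/4 on |10011>, I/4 on |10100>, -I/4 on |10101>, -I/4 on |10110>, I/4 on |10111>, -1/4 on |11000>, 1/4 on |11001>, 1/4 on |11010>, -1/4 on |11011>, -I/4 on |11100>, I/4 on |11101>, I/4 on |11110>, -I/4 on |11111>.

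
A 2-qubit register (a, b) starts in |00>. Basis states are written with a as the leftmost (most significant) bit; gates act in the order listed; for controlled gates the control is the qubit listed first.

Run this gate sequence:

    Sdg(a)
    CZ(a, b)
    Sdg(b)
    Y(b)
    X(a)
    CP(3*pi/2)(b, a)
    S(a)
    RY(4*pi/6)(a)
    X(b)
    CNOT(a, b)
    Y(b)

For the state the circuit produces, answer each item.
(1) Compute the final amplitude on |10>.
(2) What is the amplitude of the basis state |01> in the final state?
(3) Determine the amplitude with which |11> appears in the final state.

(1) The amplitude on |10> is 1/2.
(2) |01> carries amplitude sqrt(3)/2 in the final state.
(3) |11> carries amplitude 0 in the final state.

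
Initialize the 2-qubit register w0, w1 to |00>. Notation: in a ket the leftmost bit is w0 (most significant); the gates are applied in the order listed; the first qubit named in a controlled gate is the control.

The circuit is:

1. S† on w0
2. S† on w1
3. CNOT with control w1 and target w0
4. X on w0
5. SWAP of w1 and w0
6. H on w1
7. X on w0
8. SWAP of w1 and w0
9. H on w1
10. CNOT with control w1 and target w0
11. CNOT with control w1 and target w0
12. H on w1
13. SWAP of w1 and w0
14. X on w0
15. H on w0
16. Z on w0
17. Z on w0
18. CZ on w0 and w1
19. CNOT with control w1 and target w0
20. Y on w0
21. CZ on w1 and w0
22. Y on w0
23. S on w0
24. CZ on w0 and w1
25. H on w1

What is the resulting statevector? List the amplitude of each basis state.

The resulting statevector has amplitude 0 on |00>, sqrt(2)/2 on |01>, sqrt(2)*I/2 on |10>, 0 on |11>. Key observation: gates 7-14 undo each other exactly, leaving only the rest of the circuit to track.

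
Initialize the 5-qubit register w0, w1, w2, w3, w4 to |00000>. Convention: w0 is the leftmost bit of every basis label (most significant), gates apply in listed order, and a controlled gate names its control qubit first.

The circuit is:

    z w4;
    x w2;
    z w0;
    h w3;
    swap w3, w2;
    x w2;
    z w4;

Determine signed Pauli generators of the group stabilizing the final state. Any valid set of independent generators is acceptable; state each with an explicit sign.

The stabilizer group can be generated by +IIXII, +ZIIII, +IZIII, -IIIZI, +IIIIZ, among other valid generating sets.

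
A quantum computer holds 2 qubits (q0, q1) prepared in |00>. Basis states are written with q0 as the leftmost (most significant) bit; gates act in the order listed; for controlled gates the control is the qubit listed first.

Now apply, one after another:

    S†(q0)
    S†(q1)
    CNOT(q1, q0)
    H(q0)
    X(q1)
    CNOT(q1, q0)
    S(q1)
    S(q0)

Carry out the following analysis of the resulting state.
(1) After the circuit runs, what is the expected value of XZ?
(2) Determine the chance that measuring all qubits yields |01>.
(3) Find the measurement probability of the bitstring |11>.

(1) The expectation value of XZ is 0.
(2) A full measurement returns |01> with probability 1/2.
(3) Outcome |11> occurs with probability 1/2.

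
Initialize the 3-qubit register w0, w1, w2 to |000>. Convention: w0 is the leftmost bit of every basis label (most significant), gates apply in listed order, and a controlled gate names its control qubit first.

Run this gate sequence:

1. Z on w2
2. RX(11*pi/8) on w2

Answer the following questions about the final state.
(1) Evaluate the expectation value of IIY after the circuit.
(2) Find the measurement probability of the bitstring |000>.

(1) The observable IIY averages to sqrt(sqrt(2) + 2)/2.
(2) A full measurement returns |000> with probability cos(5*pi/16)**2.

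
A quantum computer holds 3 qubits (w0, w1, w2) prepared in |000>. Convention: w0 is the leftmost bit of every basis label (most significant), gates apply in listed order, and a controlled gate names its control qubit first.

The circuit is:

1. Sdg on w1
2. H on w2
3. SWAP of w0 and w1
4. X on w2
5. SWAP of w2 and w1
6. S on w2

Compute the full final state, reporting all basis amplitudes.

The resulting statevector has amplitude sqrt(2)/2 on |000>, sqrt(2)/2 on |010>, and 0 on every other basis state.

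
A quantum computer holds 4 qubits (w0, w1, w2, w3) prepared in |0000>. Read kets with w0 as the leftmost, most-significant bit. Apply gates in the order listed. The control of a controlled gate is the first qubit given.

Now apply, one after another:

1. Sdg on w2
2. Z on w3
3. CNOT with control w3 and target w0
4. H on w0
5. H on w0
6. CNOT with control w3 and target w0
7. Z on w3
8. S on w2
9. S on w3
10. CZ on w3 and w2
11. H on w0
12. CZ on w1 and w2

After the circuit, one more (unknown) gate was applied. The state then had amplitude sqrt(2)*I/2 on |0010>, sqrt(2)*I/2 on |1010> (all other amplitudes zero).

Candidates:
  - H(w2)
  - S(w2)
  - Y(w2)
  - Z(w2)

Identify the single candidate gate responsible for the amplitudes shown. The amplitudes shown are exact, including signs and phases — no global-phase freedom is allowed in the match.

It was Y(w2) that produced the state shown. Key observation: the block from step 1 through step 8 cancels to the identity and can be dropped.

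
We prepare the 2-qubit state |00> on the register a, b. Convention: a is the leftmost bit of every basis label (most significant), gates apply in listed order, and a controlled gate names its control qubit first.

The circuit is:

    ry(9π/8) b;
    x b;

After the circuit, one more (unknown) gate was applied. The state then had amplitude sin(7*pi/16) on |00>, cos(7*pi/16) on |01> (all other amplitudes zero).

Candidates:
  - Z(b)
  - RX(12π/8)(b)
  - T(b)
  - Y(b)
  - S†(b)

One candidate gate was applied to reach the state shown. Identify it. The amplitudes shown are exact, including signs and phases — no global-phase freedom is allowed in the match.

The applied gate was Z(b).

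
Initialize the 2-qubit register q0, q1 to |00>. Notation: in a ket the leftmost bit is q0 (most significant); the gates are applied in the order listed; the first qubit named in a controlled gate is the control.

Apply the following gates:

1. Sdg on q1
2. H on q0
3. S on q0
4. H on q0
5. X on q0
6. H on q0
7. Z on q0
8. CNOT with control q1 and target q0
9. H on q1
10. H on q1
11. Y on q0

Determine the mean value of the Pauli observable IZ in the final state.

In the final state, IZ has expectation 1. Key observation: gates 4-7 undo each other exactly, leaving only the rest of the circuit to track.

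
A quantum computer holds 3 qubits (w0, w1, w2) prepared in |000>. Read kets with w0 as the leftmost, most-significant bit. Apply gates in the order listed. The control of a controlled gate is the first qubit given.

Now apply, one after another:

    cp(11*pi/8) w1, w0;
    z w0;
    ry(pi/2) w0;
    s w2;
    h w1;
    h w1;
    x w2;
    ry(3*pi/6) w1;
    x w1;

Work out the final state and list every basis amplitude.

After the circuit, the state carries amplitude 0 on |000>, 1/2 on |001>, 0 on |010>, 1/2 on |011>, 0 on |100>, 1/2 on |101>, 0 on |110>, 1/2 on |111>.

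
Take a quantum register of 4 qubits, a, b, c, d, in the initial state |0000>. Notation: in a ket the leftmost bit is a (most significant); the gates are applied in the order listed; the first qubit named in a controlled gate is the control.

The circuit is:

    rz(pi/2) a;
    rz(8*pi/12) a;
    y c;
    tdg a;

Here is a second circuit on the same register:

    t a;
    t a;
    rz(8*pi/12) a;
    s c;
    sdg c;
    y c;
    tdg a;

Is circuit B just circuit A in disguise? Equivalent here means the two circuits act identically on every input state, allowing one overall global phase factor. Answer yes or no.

Yes: on every input state the two circuits agree up to one overall phase factor.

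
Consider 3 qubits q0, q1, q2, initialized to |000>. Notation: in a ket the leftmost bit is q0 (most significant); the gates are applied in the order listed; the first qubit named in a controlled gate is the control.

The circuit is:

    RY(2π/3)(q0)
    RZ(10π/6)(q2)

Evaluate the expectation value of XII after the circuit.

The expectation value of XII is sqrt(3)/2.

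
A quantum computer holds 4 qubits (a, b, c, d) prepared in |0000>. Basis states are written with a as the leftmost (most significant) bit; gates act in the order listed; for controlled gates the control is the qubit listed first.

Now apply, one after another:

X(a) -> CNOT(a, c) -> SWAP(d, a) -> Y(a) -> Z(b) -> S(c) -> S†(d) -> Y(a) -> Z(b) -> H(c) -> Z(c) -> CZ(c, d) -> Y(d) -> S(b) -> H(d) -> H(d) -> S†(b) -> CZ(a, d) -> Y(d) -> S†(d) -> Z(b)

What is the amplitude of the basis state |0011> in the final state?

The final state's coefficient on |0011> equals sqrt(2)*I/2.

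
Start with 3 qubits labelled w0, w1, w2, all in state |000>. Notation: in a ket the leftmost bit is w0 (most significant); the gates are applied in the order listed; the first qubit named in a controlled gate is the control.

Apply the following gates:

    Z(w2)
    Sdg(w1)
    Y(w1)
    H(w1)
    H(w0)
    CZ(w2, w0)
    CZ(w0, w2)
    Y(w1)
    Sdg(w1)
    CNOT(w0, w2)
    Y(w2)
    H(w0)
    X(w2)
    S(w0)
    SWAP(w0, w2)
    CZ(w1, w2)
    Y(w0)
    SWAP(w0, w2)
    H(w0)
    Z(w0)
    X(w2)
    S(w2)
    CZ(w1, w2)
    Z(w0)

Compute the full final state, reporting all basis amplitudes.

The resulting statevector has amplitude 1/4 + I/4 on |000>, 1/4 + I/4 on |001>, -1/4 - I/4 on |010>, -1/4 - I/4 on |011>, 1/4 - I/4 on |100>, -1/4 + I/4 on |101>, 1/4 - I/4 on |110>, -1/4 + I/4 on |111>.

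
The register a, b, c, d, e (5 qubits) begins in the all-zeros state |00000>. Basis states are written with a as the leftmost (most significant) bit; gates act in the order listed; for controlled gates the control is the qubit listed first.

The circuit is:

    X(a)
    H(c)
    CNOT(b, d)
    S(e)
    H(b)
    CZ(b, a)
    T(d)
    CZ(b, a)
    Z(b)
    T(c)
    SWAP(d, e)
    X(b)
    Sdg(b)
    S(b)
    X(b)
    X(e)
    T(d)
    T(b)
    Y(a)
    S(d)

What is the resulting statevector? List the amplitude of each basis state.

The resulting statevector has amplitude -I/2 on |00001>, -exp(3*I*pi/4)/2 on |00101>, exp(3*I*pi/4)/2 on |01001>, -1/2 on |01101>, and 0 on every other basis state. Key observation: steps 12-15 multiply out to the identity, so the circuit reduces to the remaining gates.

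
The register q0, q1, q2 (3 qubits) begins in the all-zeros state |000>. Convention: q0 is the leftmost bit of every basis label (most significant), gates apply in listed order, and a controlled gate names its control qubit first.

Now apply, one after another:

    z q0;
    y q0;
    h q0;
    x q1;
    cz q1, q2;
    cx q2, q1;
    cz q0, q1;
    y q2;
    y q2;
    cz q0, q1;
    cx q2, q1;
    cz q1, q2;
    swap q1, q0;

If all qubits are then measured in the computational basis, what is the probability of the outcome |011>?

A full measurement returns |011> with probability 0. Key observation: steps 5-12 multiply out to the identity, so the circuit reduces to the remaining gates.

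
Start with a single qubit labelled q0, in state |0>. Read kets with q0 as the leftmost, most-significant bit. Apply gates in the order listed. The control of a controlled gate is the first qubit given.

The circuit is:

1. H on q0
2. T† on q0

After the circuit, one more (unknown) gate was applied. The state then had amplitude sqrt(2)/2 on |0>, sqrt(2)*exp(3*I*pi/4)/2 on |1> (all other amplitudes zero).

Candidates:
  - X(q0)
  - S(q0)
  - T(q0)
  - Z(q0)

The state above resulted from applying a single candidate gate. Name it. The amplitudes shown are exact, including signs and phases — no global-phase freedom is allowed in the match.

It was Z(q0) that produced the state shown.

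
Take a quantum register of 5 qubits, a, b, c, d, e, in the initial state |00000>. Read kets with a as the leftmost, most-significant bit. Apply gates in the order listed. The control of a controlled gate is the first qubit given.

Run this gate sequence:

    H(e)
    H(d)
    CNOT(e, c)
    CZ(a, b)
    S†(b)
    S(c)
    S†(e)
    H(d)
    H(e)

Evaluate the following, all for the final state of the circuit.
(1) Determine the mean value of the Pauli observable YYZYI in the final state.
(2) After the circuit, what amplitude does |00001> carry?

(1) The observable YYZYI averages to 0.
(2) |00001> carries amplitude 1/2 in the final state.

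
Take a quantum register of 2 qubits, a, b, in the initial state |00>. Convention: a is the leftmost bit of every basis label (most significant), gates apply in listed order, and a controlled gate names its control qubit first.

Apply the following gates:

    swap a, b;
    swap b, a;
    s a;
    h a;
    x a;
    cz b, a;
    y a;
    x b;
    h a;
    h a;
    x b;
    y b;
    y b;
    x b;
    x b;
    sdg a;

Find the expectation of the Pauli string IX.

The observable IX averages to 0. Key observation: the block from step 8 through step 11 cancels to the identity and can be dropped.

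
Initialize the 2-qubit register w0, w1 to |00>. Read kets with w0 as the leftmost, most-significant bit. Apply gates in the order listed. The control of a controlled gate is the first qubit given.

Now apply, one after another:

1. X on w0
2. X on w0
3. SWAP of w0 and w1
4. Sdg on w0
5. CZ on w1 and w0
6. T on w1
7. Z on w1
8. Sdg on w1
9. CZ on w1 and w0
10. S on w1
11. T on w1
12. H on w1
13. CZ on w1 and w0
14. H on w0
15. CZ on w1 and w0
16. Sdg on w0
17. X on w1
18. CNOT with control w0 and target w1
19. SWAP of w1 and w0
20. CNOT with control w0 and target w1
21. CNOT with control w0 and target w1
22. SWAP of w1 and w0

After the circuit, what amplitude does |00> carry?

|00> carries amplitude 1/2 in the final state. Key observation: steps 19-22 multiply out to the identity, so the circuit reduces to the remaining gates.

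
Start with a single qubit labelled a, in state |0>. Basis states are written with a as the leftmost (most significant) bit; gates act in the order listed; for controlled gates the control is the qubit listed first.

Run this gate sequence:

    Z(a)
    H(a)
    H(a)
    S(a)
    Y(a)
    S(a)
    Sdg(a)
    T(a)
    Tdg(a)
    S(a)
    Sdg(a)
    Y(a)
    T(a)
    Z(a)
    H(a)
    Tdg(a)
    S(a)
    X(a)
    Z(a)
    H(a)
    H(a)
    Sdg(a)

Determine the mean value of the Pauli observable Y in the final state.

The observable Y averages to sqrt(2)/2. Key observation: the block from step 5 through step 12 cancels to the identity and can be dropped.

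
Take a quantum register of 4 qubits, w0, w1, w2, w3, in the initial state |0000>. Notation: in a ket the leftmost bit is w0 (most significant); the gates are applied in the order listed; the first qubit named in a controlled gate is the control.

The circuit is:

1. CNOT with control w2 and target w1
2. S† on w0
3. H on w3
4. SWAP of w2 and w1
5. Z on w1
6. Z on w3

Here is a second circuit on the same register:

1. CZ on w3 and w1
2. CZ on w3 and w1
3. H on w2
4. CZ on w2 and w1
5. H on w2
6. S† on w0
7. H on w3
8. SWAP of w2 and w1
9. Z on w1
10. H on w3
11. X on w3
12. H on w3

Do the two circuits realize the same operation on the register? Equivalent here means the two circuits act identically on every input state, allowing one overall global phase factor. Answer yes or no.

No — the two circuits implement different unitaries, even allowing a global phase.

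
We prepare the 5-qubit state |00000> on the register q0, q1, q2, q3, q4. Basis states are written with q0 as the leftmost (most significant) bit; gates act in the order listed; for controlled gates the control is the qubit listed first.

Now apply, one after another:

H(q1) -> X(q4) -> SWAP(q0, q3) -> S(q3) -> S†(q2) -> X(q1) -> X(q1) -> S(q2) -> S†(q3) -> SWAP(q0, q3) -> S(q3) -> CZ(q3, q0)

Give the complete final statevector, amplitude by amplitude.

The resulting statevector has amplitude sqrt(2)/2 on |00001>, sqrt(2)/2 on |01001>, and 0 on every other basis state. Key observation: steps 3-10 multiply out to the identity, so the circuit reduces to the remaining gates.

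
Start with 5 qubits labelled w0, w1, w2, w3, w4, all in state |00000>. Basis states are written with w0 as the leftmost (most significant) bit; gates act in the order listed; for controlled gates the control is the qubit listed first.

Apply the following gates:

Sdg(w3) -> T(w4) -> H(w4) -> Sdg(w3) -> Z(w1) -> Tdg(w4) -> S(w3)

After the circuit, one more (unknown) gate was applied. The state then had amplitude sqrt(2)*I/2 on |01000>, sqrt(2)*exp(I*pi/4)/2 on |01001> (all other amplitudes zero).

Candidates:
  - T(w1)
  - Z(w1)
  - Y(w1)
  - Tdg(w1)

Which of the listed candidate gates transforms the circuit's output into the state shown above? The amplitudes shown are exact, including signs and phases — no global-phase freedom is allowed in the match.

It was Y(w1) that produced the state shown.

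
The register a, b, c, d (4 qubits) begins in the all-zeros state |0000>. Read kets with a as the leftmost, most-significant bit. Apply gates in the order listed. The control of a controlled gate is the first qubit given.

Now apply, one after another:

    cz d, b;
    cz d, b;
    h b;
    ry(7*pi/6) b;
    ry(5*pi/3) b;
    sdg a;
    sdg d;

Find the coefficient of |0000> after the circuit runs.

The amplitude on |0000> is 1/2. Key observation: steps 1-2 multiply out to the identity, so the circuit reduces to the remaining gates.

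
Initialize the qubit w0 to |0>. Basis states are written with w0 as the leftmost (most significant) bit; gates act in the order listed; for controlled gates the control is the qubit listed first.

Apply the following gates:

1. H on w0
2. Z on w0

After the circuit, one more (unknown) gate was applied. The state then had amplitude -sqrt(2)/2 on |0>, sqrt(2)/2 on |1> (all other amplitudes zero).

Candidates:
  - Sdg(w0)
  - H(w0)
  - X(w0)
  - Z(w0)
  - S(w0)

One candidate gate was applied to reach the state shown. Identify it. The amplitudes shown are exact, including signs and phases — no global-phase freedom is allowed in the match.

The unique candidate consistent with the amplitudes is X(w0).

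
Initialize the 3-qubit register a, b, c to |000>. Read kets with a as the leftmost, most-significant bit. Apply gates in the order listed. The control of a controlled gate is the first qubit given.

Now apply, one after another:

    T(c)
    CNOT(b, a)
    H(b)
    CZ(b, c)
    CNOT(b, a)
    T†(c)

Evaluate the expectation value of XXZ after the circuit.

The expectation value of XXZ is 1.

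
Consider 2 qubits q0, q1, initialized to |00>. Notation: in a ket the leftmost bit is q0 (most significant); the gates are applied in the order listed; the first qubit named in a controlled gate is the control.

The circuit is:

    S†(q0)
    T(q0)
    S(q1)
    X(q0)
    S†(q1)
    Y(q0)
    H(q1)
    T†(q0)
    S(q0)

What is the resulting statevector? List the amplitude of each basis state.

The resulting statevector has amplitude -sqrt(2)*I/2 on |00>, -sqrt(2)*I/2 on |01>, 0 on |10>, 0 on |11>.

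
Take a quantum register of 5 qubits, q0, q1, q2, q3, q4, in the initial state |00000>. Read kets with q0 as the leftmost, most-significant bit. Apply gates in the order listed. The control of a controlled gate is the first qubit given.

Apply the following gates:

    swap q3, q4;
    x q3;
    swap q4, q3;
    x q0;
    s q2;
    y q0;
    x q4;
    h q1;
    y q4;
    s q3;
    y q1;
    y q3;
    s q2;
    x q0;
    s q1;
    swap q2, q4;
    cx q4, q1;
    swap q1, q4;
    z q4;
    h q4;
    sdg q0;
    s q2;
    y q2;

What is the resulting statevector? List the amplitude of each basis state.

After the circuit, the state carries amplitude 1/2 - I/2 on |10010>, -1/2 - I/2 on |10011>, and 0 on every other basis state.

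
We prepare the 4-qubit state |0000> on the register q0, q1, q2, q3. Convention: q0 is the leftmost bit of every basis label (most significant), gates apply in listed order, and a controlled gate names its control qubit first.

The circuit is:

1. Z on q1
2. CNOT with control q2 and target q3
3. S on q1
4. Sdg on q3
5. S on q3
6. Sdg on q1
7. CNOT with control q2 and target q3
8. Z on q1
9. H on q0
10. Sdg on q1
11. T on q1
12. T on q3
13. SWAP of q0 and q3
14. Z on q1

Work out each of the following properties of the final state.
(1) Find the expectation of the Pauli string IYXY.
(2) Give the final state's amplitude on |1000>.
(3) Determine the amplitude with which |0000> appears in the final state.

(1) The observable IYXY averages to 0. Key observation: steps 1-8 multiply out to the identity, so the circuit reduces to the remaining gates.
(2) The amplitude on |1000> is 0.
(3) The final state's coefficient on |0000> equals sqrt(2)/2.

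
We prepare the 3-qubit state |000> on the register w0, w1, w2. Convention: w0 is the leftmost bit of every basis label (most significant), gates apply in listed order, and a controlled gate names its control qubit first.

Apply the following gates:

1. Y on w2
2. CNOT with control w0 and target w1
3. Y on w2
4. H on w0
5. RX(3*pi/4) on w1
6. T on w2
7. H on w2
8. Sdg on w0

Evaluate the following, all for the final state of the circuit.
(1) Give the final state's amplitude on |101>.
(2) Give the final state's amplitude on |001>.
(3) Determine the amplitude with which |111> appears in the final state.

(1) |101> carries amplitude -I*sqrt(2 - sqrt(2))/4 in the final state.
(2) |001> carries amplitude sqrt(2 - sqrt(2))/4 in the final state.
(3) |111> carries amplitude -sqrt(sqrt(2) + 2)/4 in the final state.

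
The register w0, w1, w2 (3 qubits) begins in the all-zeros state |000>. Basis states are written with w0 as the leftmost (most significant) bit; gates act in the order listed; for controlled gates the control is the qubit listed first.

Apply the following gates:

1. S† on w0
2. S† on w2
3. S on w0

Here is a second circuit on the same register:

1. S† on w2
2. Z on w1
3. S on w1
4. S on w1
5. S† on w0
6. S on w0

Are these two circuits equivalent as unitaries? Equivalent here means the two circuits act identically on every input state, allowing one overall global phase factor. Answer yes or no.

Yes, they are equivalent — the unitaries differ by at most a global phase.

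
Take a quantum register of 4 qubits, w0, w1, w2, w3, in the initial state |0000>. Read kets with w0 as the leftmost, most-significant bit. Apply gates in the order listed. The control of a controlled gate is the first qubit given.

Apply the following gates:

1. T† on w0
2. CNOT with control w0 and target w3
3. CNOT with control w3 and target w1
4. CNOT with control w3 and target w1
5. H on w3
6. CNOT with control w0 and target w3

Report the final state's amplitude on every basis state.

The final amplitudes are sqrt(2)/2 on |0000>, sqrt(2)/2 on |0001>, and 0 on every other basis state. Key observation: gates 3-4 undo each other exactly, leaving only the rest of the circuit to track.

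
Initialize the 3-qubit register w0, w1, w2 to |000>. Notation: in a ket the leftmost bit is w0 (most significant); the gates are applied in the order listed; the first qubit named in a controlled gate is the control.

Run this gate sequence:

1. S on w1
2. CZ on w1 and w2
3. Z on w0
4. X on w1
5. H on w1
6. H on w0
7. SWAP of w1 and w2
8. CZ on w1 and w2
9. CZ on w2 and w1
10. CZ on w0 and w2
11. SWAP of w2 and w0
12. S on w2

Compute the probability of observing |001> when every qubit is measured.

Outcome |001> occurs with probability 1/4.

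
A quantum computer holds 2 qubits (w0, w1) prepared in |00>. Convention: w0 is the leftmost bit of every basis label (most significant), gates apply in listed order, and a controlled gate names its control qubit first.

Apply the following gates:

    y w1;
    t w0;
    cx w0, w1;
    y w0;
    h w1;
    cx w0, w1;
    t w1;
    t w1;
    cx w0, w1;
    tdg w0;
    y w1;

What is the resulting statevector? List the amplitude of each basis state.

The resulting statevector has amplitude 0 on |00>, 0 on |01>, -sqrt(2)*exp(I*pi/4)/2 on |10>, -sqrt(2)*exp(3*I*pi/4)/2 on |11>.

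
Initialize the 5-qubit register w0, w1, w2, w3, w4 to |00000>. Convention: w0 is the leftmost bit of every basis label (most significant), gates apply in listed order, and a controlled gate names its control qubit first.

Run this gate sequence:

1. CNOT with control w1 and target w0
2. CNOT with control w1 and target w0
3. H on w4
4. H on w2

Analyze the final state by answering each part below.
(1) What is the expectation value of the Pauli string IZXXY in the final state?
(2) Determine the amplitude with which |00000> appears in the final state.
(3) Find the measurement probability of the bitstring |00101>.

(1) The observable IZXXY averages to 0. Key observation: the block from step 1 through step 2 cancels to the identity and can be dropped.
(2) The final state's coefficient on |00000> equals 1/2.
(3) The probability of measuring |00101> is 1/4.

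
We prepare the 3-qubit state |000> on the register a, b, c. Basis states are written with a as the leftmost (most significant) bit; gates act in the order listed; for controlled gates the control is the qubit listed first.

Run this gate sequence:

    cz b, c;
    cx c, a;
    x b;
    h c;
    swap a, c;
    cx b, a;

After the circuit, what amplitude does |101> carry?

The amplitude on |101> is 0.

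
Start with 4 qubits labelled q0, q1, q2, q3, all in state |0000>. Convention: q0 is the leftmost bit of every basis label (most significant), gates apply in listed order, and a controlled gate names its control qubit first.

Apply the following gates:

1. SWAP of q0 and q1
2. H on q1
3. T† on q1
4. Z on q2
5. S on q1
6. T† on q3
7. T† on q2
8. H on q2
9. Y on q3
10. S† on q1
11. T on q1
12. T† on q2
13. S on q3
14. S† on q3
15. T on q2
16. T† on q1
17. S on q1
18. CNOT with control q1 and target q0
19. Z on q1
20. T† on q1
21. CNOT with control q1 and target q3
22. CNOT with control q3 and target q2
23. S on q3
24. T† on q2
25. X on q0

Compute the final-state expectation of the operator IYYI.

The observable IYYI averages to 0. Key observation: the block from step 10 through step 17 cancels to the identity and can be dropped.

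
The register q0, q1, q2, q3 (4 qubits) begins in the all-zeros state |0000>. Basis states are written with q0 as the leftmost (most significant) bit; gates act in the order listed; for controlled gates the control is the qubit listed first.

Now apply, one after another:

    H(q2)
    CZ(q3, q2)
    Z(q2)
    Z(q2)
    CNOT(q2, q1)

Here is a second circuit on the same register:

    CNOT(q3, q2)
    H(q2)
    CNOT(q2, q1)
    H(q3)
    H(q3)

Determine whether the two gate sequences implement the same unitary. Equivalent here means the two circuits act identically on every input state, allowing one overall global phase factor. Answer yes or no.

Yes: on every input state the two circuits agree up to one overall phase factor.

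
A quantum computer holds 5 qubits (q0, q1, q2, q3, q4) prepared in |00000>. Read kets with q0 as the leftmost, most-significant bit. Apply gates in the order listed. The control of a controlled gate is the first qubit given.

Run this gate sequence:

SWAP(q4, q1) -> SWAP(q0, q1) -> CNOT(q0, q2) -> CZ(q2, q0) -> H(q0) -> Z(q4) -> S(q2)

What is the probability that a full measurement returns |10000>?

The probability of measuring |10000> is 1/2.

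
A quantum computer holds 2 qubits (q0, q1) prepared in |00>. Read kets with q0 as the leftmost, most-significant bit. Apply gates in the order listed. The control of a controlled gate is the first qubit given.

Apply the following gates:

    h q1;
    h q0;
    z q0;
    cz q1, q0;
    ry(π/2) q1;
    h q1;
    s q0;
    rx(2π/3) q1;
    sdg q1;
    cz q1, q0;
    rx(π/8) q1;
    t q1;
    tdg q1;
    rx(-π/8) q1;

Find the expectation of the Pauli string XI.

The expectation value of XI is -sqrt(3)/2.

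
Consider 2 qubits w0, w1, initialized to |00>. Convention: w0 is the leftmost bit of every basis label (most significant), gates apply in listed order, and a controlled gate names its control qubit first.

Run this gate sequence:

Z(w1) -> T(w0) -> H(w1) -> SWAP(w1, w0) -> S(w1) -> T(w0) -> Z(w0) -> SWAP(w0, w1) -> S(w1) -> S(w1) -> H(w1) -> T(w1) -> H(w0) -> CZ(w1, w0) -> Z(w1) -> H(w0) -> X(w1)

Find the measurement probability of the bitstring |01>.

Outcome |01> occurs with probability sqrt(2)/4 + 1/2.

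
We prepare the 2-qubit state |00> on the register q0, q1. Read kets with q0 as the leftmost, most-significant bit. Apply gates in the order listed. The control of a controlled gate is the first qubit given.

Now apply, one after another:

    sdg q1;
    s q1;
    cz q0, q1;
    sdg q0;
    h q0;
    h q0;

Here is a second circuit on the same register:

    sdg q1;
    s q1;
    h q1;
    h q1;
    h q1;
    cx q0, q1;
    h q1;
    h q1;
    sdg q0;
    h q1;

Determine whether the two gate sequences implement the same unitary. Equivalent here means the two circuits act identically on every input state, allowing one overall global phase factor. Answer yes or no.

Yes, they are equivalent — the unitaries differ by at most a global phase.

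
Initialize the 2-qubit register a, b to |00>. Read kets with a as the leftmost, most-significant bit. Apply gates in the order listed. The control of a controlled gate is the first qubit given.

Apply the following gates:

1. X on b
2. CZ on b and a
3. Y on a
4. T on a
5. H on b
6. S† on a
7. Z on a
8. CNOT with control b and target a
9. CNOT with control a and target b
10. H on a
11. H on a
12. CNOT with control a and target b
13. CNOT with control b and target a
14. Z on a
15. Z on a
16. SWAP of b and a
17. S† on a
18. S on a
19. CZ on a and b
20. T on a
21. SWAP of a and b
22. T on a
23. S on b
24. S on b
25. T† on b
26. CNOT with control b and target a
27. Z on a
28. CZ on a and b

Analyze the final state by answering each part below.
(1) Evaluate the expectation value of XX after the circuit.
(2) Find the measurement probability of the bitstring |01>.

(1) In the final state, XX has expectation 1.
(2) A full measurement returns |01> with probability 1/2.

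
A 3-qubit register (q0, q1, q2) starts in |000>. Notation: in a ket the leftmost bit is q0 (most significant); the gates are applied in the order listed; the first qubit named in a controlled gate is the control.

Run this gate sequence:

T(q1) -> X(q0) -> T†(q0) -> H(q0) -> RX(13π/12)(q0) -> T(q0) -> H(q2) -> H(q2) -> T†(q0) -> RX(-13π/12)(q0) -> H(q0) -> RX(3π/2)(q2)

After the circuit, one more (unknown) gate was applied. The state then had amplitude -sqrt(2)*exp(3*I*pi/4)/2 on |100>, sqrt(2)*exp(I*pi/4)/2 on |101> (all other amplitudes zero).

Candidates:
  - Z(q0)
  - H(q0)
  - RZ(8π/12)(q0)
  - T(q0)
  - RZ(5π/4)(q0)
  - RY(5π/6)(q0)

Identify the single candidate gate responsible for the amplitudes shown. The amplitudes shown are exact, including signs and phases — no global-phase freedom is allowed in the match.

The applied gate was Z(q0). Key observation: steps 4-11 multiply out to the identity, so the circuit reduces to the remaining gates.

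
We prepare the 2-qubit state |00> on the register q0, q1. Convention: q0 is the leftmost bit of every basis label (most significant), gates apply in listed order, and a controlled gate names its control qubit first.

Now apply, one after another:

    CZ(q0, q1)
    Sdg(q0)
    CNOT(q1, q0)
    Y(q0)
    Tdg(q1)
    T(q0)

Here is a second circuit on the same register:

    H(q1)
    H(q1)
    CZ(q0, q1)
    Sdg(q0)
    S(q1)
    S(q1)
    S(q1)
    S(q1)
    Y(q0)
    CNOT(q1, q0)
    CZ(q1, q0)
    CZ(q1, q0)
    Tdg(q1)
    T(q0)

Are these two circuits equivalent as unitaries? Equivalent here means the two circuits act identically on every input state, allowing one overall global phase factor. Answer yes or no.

No: there is an input state on which the two circuits produce genuinely different outputs (not merely differing by a phase).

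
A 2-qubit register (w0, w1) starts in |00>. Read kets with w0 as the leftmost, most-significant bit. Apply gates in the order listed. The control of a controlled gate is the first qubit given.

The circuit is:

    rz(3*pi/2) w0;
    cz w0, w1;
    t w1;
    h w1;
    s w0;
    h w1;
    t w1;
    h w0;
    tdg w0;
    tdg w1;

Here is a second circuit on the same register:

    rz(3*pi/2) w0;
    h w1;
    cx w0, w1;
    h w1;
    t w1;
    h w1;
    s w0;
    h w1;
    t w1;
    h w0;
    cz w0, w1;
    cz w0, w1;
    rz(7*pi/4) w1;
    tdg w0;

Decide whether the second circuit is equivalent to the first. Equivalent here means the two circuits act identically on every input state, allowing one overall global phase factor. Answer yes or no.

Yes: on every input state the two circuits agree up to one overall phase factor.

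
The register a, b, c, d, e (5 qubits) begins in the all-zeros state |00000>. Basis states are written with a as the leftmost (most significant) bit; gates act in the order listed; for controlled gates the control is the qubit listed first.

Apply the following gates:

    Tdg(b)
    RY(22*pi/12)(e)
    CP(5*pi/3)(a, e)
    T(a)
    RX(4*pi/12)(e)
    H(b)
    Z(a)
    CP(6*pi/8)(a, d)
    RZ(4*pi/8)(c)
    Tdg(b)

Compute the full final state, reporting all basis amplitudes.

The final amplitudes are (sqrt(3) + 3 - I + sqrt(3)*I)*exp(3*I*pi/4)/8 on |00000>, (-3 + sqrt(3) - sqrt(3)*I - I)*exp(3*I*pi/4)/8 on |00001>, (1 - I)*(-sqrt(3) - 1 + 2*I)/8 on |01000>, (1 - I)*(2 - I + sqrt(3)*I)/8 on |01001>, and 0 on every other basis state.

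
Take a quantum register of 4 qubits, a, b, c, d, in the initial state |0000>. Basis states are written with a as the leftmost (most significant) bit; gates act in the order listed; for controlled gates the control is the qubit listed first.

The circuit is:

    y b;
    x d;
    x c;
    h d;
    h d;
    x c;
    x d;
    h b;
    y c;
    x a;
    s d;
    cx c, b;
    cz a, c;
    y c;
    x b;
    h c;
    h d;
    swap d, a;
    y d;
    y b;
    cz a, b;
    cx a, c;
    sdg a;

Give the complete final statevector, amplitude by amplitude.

The resulting statevector has amplitude -sqrt(2)*I/4 on |0000>, 0 on |0001>, -sqrt(2)*I/4 on |0010>, 0 on |0011>, -sqrt(2)*I/4 on |0100>, 0 on |0101>, -sqrt(2)*I/4 on |0110>, 0 on |0111>, -sqrt(2)/4 on |1000>, 0 on |1001>, -sqrt(2)/4 on |1010>, 0 on |1011>, sqrt(2)/4 on |1100>, 0 on |1101>, sqrt(2)/4 on |1110>, 0 on |1111>. Key observation: steps 4-5 multiply out to the identity, so the circuit reduces to the remaining gates.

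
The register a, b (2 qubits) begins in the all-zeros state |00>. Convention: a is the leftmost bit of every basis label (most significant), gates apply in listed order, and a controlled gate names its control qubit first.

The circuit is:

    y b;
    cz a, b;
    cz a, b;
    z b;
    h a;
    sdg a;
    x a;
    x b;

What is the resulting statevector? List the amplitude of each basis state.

The resulting statevector has amplitude -sqrt(2)/2 on |00>, 0 on |01>, -sqrt(2)*I/2 on |10>, 0 on |11>. Key observation: the block from step 2 through step 3 cancels to the identity and can be dropped.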